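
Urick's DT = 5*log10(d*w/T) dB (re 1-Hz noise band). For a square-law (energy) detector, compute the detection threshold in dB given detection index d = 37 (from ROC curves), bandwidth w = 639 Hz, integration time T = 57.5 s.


DT = 5*log10(d*w/T) = 5*log10(37 * 639 / 57.5) = 5*log10(411.18) = 13.07

13.07 dB


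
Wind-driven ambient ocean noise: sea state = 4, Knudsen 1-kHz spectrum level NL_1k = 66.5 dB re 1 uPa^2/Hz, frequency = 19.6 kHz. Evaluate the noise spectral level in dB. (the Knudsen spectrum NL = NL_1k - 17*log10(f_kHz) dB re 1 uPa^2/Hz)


NL = NL_1k - 17*log10(f_kHz) = 66.5 - 17*log10(19.6) = 66.5 - (21.97) = 44.53

44.53 dB


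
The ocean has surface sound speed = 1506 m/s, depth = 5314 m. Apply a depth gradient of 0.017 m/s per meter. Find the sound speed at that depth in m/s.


c = 1506 + 0.017 * 5314 = 1596.338

1596.338 m/s


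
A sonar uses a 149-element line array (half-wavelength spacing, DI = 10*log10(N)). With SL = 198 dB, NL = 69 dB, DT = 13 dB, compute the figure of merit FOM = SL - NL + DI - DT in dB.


Step 1: DI = 10*log10(149) = 21.73 dB
Step 2: FOM = SL - NL + DI - DT = 198 - 69 + 21.73 - 13 = 137.73

137.73 dB


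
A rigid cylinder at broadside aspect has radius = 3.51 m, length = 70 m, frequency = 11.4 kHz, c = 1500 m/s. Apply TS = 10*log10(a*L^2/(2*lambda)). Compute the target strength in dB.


48.15 dB


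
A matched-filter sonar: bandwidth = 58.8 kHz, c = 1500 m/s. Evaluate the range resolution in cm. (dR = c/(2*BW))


dR = c/(2*BW) = 1500 / (2 * 58.8e3) = 0.0128 m = 1.28 cm

1.28 cm


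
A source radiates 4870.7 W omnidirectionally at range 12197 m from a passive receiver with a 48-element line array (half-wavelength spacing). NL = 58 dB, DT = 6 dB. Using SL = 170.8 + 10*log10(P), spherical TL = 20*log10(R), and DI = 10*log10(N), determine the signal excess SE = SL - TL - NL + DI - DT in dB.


Step 1: SL = 170.8 + 10*log10(4870.7) = 207.68 dB
Step 2: TL = 20*log10(12197) = 81.73 dB
Step 3: DI = 10*log10(48) = 16.81 dB
Step 4: SE = SL - TL - NL + DI - DT = 207.68 - 81.73 - 58 + 16.81 - 6 = 78.76

78.76 dB


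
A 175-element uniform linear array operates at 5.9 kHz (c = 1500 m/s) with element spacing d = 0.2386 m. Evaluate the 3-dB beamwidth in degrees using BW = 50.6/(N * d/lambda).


Step 1: lambda = 1500/5900 = 0.25424 m
Step 2: d/lambda = 0.2386/0.25424 = 0.9385
Step 3: BW = 50.6/(N * d/lambda) = 50.6/(175 * 0.9385) = 0.31

0.31 deg


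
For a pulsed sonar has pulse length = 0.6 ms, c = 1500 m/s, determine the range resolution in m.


dR = c*tau/2 = 1500 * 0.6e-3 / 2 = 0.45

0.45 m


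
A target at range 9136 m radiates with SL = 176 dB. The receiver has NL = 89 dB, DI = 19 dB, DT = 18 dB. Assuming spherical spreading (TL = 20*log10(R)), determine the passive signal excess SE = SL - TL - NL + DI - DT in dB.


Step 1: TL = 20*log10(9136) = 79.22 dB
Step 2: SE = 176 - 79.22 - 89 + 19 - 18 = 8.78

8.78 dB


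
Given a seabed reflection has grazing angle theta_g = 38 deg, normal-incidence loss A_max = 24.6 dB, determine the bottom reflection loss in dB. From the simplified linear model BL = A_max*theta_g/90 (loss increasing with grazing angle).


10.39 dB


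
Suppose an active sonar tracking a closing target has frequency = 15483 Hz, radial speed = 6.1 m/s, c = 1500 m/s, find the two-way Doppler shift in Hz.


fd = 2*f*v/c = 2 * 15483 * 6.1 / 1500 = 125.93

125.93 Hz


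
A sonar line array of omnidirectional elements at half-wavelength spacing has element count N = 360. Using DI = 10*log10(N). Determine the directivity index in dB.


DI = 10*log10(360) = 25.56

25.56 dB


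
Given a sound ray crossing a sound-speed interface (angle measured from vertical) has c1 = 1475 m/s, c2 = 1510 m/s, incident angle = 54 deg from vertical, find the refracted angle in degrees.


55.92 deg


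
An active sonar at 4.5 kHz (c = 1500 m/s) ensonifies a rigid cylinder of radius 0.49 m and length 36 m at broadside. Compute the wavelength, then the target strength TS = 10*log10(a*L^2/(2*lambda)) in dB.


Step 1: lambda = c/f = 1500/4500 = 0.33333 m
Step 2: TS = 10*log10(a*L^2/(2*lambda)) = 10*log10(0.49*36^2/(2*0.33333)) = 29.79

29.79 dB


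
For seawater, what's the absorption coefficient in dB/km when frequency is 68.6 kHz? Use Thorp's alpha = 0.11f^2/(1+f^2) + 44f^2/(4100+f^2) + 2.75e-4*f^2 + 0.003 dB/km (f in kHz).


f^2 = 4705.96
alpha = 0.11*4705.96/(1+4705.96) + 44*4705.96/(4100+4705.96) + 2.75e-4*4705.96 + 0.003 = 24.921

24.921 dB/km


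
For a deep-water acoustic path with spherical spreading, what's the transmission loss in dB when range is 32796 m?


90.32 dB


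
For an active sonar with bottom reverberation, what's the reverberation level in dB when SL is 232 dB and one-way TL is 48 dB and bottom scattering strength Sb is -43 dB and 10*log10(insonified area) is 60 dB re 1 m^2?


RL = SL - 2*TL + Sb + 10*log10(A) = 232 - 2*48 + (-43) + 60 = 153

153 dB


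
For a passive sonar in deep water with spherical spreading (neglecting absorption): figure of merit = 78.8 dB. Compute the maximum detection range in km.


At max range FOM = TL, so 20*log10(R) = 78.8
R = 10^(78.8/20) = 8709.64 m = 8.71 km

8.71 km


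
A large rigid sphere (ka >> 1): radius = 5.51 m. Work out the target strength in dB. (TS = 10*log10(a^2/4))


8.8 dB


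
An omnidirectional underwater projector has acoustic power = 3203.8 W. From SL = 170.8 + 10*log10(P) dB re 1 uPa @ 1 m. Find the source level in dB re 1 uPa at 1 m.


SL = 170.8 + 10*log10(3203.8) = 170.8 + 35.06 = 205.86

205.86 dB


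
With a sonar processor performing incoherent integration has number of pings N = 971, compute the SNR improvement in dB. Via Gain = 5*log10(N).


Gain = 5*log10(971) = 14.94

14.94 dB


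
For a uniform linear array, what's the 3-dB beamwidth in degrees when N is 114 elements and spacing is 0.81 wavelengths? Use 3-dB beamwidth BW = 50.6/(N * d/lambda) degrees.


BW = 50.6 / (114 * 0.81) = 50.6 / 92.34 = 0.55

0.55 deg


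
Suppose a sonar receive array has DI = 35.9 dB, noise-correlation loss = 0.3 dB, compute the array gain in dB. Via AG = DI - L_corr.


AG = DI - L_corr = 35.9 - 0.3 = 35.6

35.6 dB


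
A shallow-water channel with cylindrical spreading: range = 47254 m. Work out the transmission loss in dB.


TL = 10*log10(47254) = 46.74

46.74 dB


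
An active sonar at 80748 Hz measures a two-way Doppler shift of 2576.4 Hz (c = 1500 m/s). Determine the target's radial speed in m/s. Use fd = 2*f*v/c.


From fd = 2*f*v/c, v = c*fd/(2*f) = 1500 * 2576.4 / (2*80748) = 23.93

23.93 m/s


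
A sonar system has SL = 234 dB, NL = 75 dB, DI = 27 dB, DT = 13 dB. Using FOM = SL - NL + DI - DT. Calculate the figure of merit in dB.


173 dB


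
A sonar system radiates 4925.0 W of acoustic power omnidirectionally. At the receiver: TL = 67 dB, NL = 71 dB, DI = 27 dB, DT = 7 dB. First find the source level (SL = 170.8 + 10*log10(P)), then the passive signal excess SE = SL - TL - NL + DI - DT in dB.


Step 1: SL = 170.8 + 10*log10(4925.0) = 207.72 dB
Step 2: SE = SL - TL - NL + DI - DT = 207.72 - 67 - 71 + 27 - 7 = 89.72

89.72 dB


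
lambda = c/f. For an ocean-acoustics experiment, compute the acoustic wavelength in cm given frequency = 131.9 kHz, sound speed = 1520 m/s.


1.15 cm


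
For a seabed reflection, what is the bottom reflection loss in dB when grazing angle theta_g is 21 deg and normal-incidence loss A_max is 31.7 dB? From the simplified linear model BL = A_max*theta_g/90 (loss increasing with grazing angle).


7.4 dB


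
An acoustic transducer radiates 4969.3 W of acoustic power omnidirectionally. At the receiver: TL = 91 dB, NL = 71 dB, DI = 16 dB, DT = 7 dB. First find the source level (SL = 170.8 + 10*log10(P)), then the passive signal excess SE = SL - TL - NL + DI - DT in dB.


Step 1: SL = 170.8 + 10*log10(4969.3) = 207.76 dB
Step 2: SE = SL - TL - NL + DI - DT = 207.76 - 91 - 71 + 16 - 7 = 54.76

54.76 dB


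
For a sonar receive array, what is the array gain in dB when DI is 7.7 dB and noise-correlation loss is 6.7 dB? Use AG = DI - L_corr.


AG = DI - L_corr = 7.7 - 6.7 = 1.0

1.0 dB


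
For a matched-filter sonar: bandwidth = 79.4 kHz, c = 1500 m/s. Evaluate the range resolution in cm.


dR = c/(2*BW) = 1500 / (2 * 79.4e3) = 0.0094 m = 0.94 cm

0.94 cm


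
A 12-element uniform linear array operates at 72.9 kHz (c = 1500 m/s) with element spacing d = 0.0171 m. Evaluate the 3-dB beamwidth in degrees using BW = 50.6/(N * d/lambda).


Step 1: lambda = 1500/72900 = 0.02058 m
Step 2: d/lambda = 0.0171/0.02058 = 0.8309
Step 3: BW = 50.6/(N * d/lambda) = 50.6/(12 * 0.8309) = 5.07

5.07 deg


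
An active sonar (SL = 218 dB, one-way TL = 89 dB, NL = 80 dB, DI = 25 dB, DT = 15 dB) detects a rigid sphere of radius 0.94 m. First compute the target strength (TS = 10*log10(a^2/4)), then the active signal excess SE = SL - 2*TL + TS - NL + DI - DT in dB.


Step 1: TS = 10*log10(0.94^2/4) = -6.56 dB
Step 2: SE = SL - 2*TL + TS - NL + DI - DT = 218 - 2*89 + (-6.56) - 80 + 25 - 15 = -36.56

-36.56 dB


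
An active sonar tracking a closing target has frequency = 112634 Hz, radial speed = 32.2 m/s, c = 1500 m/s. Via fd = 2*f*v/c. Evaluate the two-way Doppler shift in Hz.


fd = 2*f*v/c = 2 * 112634 * 32.2 / 1500 = 4835.75

4835.75 Hz


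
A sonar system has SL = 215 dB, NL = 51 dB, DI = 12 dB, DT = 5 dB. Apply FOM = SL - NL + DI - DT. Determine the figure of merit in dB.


171 dB


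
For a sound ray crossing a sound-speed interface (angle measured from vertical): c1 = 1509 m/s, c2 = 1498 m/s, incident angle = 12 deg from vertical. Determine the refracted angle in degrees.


11.91 deg


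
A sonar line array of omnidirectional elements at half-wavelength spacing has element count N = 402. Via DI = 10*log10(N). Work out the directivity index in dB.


26.04 dB


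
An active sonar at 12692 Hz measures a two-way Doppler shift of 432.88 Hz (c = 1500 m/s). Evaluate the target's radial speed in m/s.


From fd = 2*f*v/c, v = c*fd/(2*f) = 1500 * 432.88 / (2*12692) = 25.58

25.58 m/s


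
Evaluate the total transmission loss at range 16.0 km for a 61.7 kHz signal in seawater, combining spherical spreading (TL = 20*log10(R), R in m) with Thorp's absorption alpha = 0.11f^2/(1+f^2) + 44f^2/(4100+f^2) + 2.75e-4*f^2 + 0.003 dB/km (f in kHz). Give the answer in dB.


441.59 dB


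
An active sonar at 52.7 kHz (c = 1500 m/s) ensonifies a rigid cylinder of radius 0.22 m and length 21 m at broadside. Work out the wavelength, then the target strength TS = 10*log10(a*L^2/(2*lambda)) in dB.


Step 1: lambda = c/f = 1500/52700 = 0.02846 m
Step 2: TS = 10*log10(a*L^2/(2*lambda)) = 10*log10(0.22*21^2/(2*0.02846)) = 32.32

32.32 dB


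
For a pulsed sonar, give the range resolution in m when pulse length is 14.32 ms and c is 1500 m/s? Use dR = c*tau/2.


dR = c*tau/2 = 1500 * 14.32e-3 / 2 = 10.74

10.74 m


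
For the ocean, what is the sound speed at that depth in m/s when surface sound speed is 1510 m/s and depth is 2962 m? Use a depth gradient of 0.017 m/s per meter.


1560.354 m/s


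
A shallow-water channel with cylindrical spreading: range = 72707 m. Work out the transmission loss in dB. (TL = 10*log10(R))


TL = 10*log10(72707) = 48.62

48.62 dB


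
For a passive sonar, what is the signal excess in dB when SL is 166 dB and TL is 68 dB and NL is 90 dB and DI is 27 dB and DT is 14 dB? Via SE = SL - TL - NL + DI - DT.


SE = SL - TL - NL + DI - DT = 166 - 68 - 90 + 27 - 14 = 21

21 dB


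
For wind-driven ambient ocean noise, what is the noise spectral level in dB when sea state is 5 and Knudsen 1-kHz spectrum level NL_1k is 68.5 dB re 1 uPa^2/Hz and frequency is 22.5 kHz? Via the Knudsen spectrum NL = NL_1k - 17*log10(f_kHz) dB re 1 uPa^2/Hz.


NL = NL_1k - 17*log10(f_kHz) = 68.5 - 17*log10(22.5) = 68.5 - (22.99) = 45.51

45.51 dB


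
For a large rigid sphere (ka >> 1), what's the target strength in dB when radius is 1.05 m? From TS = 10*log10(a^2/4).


TS = 10*log10(1.05^2 / 4) = 10*log10(0.275625) = -5.6

-5.6 dB


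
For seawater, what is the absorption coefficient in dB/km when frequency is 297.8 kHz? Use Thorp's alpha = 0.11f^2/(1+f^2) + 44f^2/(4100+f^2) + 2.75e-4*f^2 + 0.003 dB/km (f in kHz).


f^2 = 88684.84
alpha = 0.11*88684.84/(1+88684.84) + 44*88684.84/(4100+88684.84) + 2.75e-4*88684.84 + 0.003 = 66.557

66.557 dB/km


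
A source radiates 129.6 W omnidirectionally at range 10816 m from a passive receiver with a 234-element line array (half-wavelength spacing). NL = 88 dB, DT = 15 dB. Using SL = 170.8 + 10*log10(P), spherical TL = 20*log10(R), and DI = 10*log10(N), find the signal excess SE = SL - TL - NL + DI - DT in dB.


Step 1: SL = 170.8 + 10*log10(129.6) = 191.93 dB
Step 2: TL = 20*log10(10816) = 80.68 dB
Step 3: DI = 10*log10(234) = 23.69 dB
Step 4: SE = SL - TL - NL + DI - DT = 191.93 - 80.68 - 88 + 23.69 - 15 = 31.94

31.94 dB


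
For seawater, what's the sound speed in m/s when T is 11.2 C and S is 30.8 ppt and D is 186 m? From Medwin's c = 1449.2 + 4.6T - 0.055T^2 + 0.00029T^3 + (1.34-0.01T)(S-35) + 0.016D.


c = 1449.2 + 4.6*11.2 - 0.055*11.2^2 + 0.00029*11.2^3 + (1.34 - 0.01*11.2)*(30.8 - 35) + 0.016*186 = 1492.05

1492.05 m/s


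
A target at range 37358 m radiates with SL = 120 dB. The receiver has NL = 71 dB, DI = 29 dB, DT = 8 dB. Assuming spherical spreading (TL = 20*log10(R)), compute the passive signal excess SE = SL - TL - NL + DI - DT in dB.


Step 1: TL = 20*log10(37358) = 91.45 dB
Step 2: SE = 120 - 91.45 - 71 + 29 - 8 = -21.45

-21.45 dB


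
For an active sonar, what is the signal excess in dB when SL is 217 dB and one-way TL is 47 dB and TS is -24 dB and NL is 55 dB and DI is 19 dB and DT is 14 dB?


SE = SL - 2*TL + TS - NL + DI - DT = 217 - 2*47 + (-24) - 55 + 19 - 14 = 49

49 dB


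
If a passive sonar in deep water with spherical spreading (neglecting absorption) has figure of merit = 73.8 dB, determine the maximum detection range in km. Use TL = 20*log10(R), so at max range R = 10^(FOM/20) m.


At max range FOM = TL, so 20*log10(R) = 73.8
R = 10^(73.8/20) = 4897.79 m = 4.9 km

4.9 km


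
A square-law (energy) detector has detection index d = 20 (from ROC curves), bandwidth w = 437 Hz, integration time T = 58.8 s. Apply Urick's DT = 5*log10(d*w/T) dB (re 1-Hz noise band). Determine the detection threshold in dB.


DT = 5*log10(d*w/T) = 5*log10(20 * 437 / 58.8) = 5*log10(148.64) = 10.86

10.86 dB


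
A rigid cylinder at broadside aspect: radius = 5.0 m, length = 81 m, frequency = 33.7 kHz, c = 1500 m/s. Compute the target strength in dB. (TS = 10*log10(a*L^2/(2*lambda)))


lambda = 1500/33700 = 0.04451 m
TS = 10*log10(5.0*81^2/(2*0.04451)) = 55.66

55.66 dB


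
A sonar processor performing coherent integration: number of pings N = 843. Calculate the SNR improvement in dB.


Gain = 10*log10(843) = 29.26

29.26 dB


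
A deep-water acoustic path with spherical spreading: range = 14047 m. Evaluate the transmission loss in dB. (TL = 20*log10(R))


TL = 20*log10(14047) = 82.95

82.95 dB


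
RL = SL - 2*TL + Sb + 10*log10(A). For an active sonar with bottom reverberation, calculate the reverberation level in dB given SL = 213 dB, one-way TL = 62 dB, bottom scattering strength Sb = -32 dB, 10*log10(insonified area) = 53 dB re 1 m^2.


110 dB


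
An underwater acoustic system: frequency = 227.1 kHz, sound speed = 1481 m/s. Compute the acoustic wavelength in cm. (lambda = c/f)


lambda = c/f = 1481 / 227100 = 0.0065 m = 0.65 cm

0.65 cm


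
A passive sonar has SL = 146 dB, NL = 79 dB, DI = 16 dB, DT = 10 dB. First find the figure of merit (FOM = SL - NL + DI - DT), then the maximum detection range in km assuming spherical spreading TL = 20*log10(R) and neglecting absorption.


Step 1: FOM = SL - NL + DI - DT = 146 - 79 + 16 - 10 = 73 dB
Step 2: at max range FOM = TL = 20*log10(R), so R = 10^(73/20) = 4466.84 m = 4.47 km

4.47 km


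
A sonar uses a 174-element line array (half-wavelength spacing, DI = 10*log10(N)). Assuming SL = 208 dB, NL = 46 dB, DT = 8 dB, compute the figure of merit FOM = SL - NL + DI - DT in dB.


176.41 dB


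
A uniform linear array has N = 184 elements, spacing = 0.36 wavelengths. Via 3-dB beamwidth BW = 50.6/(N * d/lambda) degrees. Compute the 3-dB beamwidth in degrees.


BW = 50.6 / (184 * 0.36) = 50.6 / 66.24 = 0.76

0.76 deg


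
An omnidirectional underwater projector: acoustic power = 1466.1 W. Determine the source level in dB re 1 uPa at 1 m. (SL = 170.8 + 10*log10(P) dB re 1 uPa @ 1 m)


SL = 170.8 + 10*log10(1466.1) = 170.8 + 31.66 = 202.46

202.46 dB


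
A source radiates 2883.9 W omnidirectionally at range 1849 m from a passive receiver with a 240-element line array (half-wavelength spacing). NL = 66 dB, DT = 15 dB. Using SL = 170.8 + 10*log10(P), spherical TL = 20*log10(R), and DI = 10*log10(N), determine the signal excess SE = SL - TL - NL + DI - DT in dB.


82.86 dB


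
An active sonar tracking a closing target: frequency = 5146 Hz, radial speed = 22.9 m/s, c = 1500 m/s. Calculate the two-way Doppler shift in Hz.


157.12 Hz


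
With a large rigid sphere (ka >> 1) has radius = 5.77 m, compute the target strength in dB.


9.2 dB


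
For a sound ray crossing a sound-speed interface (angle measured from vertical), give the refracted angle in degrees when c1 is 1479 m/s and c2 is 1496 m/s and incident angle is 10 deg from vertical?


sin(theta2) = (c2/c1)*sin(theta1) = (1496/1479)*sin(10 deg) = 0.17564
theta2 = arcsin(0.17564) = 10.12

10.12 deg


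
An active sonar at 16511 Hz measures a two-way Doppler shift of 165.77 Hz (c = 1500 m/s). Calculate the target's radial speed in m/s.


From fd = 2*f*v/c, v = c*fd/(2*f) = 1500 * 165.77 / (2*16511) = 7.53

7.53 m/s


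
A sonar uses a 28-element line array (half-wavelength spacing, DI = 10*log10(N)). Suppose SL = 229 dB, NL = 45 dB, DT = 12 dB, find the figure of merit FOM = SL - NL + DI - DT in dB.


Step 1: DI = 10*log10(28) = 14.47 dB
Step 2: FOM = SL - NL + DI - DT = 229 - 45 + 14.47 - 12 = 186.47

186.47 dB


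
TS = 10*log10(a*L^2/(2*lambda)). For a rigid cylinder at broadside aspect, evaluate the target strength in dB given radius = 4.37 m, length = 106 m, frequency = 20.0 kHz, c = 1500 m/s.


lambda = 1500/20000 = 0.075 m
TS = 10*log10(4.37*106^2/(2*0.075)) = 55.15

55.15 dB


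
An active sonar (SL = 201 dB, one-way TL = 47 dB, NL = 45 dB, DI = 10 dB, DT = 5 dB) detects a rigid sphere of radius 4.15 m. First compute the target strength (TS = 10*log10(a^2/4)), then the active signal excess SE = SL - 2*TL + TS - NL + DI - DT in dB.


Step 1: TS = 10*log10(4.15^2/4) = 6.34 dB
Step 2: SE = SL - 2*TL + TS - NL + DI - DT = 201 - 2*47 + (6.34) - 45 + 10 - 5 = 73.34

73.34 dB


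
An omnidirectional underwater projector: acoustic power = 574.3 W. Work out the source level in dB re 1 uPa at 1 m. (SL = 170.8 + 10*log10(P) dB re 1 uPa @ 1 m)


SL = 170.8 + 10*log10(574.3) = 170.8 + 27.59 = 198.39

198.39 dB


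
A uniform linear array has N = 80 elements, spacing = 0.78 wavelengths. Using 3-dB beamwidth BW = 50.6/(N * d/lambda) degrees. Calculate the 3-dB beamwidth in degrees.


BW = 50.6 / (80 * 0.78) = 50.6 / 62.4 = 0.81

0.81 deg


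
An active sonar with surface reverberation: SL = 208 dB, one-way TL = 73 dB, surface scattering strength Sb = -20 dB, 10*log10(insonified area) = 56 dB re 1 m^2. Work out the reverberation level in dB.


RL = SL - 2*TL + Sb + 10*log10(A) = 208 - 2*73 + (-20) + 56 = 98

98 dB


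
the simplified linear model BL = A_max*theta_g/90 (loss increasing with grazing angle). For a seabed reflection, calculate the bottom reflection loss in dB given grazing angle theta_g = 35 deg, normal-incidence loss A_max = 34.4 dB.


13.38 dB


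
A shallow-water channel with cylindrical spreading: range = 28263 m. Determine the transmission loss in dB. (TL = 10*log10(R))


TL = 10*log10(28263) = 44.51

44.51 dB


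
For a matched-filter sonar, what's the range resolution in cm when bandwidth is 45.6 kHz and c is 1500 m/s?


dR = c/(2*BW) = 1500 / (2 * 45.6e3) = 0.0164 m = 1.64 cm

1.64 cm


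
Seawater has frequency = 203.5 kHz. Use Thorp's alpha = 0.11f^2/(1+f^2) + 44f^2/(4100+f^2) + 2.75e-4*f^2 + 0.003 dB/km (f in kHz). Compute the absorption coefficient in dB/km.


f^2 = 41412.25
alpha = 0.11*41412.25/(1+41412.25) + 44*41412.25/(4100+41412.25) + 2.75e-4*41412.25 + 0.003 = 51.538

51.538 dB/km


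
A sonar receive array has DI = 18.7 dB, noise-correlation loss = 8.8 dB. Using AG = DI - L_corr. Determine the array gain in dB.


AG = DI - L_corr = 18.7 - 8.8 = 9.9

9.9 dB


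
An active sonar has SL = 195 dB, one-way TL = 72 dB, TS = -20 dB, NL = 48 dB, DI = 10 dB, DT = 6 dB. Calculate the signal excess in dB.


SE = SL - 2*TL + TS - NL + DI - DT = 195 - 2*72 + (-20) - 48 + 10 - 6 = -13

-13 dB


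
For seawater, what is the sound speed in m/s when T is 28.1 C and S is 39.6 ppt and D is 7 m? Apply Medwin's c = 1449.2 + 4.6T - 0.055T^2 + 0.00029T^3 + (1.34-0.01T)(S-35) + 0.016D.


c = 1449.2 + 4.6*28.1 - 0.055*28.1^2 + 0.00029*28.1^3 + (1.34 - 0.01*28.1)*(39.6 - 35) + 0.016*7 = 1546.45

1546.45 m/s


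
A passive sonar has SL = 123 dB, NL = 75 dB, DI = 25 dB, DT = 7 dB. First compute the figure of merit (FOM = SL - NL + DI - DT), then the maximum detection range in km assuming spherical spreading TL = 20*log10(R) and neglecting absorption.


Step 1: FOM = SL - NL + DI - DT = 123 - 75 + 25 - 7 = 66 dB
Step 2: at max range FOM = TL = 20*log10(R), so R = 10^(66/20) = 1995.26 m = 2.0 km

2.0 km


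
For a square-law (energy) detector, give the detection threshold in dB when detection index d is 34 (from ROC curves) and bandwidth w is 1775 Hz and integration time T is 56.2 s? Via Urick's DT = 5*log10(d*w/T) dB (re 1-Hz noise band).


DT = 5*log10(d*w/T) = 5*log10(34 * 1775 / 56.2) = 5*log10(1073.84) = 15.15

15.15 dB


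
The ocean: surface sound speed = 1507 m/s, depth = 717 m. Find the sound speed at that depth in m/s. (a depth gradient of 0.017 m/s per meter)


c = 1507 + 0.017 * 717 = 1519.189

1519.189 m/s


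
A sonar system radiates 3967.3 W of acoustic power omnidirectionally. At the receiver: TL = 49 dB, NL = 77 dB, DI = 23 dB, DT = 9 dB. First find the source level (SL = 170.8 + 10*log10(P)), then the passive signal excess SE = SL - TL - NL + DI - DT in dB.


Step 1: SL = 170.8 + 10*log10(3967.3) = 206.78 dB
Step 2: SE = SL - TL - NL + DI - DT = 206.78 - 49 - 77 + 23 - 9 = 94.78

94.78 dB


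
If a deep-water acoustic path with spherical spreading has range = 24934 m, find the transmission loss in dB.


TL = 20*log10(24934) = 87.94

87.94 dB


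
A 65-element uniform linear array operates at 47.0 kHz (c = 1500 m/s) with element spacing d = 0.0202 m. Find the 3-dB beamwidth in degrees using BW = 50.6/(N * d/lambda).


Step 1: lambda = 1500/47000 = 0.03191 m
Step 2: d/lambda = 0.0202/0.03191 = 0.633
Step 3: BW = 50.6/(N * d/lambda) = 50.6/(65 * 0.633) = 1.23

1.23 deg


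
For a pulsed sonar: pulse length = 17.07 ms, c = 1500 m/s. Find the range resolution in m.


dR = c*tau/2 = 1500 * 17.07e-3 / 2 = 12.8025

12.8025 m


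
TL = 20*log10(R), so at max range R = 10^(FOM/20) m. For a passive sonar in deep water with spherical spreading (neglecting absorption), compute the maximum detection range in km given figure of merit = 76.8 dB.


At max range FOM = TL, so 20*log10(R) = 76.8
R = 10^(76.8/20) = 6918.31 m = 6.92 km

6.92 km


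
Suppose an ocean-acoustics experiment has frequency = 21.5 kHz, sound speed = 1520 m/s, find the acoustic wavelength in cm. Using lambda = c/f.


7.07 cm


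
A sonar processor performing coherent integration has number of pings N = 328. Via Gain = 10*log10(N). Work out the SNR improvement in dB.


Gain = 10*log10(328) = 25.16

25.16 dB


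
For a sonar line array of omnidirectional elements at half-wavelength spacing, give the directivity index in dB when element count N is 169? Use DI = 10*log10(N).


22.28 dB


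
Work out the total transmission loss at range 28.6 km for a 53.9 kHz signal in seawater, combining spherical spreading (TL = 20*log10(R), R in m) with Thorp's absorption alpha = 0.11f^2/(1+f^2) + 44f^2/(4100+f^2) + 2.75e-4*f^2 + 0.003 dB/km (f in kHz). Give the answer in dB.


637.09 dB


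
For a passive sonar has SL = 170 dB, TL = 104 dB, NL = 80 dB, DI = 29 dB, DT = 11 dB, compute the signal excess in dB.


SE = SL - TL - NL + DI - DT = 170 - 104 - 80 + 29 - 11 = 4

4 dB


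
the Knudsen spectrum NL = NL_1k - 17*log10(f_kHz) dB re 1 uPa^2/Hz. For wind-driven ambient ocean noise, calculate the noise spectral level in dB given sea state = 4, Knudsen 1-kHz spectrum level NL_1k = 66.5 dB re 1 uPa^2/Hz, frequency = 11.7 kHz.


NL = NL_1k - 17*log10(f_kHz) = 66.5 - 17*log10(11.7) = 66.5 - (18.16) = 48.34

48.34 dB


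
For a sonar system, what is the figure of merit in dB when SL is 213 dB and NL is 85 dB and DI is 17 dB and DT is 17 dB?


FOM = SL - NL + DI - DT = 213 - 85 + 17 - 17 = 128

128 dB


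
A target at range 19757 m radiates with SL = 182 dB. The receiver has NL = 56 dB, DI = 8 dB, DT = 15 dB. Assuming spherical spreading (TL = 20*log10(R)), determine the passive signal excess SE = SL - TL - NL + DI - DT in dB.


Step 1: TL = 20*log10(19757) = 85.91 dB
Step 2: SE = 182 - 85.91 - 56 + 8 - 15 = 33.09

33.09 dB


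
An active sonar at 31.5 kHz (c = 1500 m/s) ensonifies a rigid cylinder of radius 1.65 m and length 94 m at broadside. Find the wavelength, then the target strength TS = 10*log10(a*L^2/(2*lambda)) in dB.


Step 1: lambda = c/f = 1500/31500 = 0.04762 m
Step 2: TS = 10*log10(a*L^2/(2*lambda)) = 10*log10(1.65*94^2/(2*0.04762)) = 51.85

51.85 dB


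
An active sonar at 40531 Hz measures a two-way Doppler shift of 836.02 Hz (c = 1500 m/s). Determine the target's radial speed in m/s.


15.47 m/s


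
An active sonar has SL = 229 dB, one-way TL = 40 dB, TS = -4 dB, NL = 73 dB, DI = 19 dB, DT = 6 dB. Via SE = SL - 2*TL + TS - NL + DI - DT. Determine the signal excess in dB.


SE = SL - 2*TL + TS - NL + DI - DT = 229 - 2*40 + (-4) - 73 + 19 - 6 = 85

85 dB


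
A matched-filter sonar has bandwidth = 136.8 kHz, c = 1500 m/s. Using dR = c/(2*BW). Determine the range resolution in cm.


0.55 cm


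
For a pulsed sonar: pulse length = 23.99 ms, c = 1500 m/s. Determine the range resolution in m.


dR = c*tau/2 = 1500 * 23.99e-3 / 2 = 17.9925

17.9925 m


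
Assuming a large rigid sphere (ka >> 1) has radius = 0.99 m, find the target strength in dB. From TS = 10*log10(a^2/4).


TS = 10*log10(0.99^2 / 4) = 10*log10(0.245025) = -6.11

-6.11 dB


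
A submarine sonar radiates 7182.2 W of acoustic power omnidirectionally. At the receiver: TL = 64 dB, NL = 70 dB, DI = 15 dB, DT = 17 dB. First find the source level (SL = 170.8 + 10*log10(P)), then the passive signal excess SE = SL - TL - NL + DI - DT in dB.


Step 1: SL = 170.8 + 10*log10(7182.2) = 209.36 dB
Step 2: SE = SL - TL - NL + DI - DT = 209.36 - 64 - 70 + 15 - 17 = 73.36

73.36 dB


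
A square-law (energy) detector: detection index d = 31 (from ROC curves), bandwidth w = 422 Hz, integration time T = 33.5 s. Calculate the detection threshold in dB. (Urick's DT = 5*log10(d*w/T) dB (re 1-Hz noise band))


DT = 5*log10(d*w/T) = 5*log10(31 * 422 / 33.5) = 5*log10(390.51) = 12.96

12.96 dB


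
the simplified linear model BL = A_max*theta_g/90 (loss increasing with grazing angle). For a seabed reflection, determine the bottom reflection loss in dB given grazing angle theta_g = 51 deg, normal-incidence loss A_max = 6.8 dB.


BL = A_max * theta_g / 90 = 6.8 * 51 / 90 = 3.85

3.85 dB


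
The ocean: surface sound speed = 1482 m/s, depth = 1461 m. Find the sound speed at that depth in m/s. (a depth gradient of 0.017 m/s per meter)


1506.837 m/s


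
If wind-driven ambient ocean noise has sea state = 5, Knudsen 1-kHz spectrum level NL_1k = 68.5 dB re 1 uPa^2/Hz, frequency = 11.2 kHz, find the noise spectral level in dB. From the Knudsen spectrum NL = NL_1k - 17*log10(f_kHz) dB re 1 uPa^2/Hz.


NL = NL_1k - 17*log10(f_kHz) = 68.5 - 17*log10(11.2) = 68.5 - (17.84) = 50.66

50.66 dB


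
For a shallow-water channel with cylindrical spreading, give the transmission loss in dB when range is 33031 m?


TL = 10*log10(33031) = 45.19

45.19 dB


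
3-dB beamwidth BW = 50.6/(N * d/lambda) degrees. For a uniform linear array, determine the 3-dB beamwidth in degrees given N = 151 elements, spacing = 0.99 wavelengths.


BW = 50.6 / (151 * 0.99) = 50.6 / 149.49 = 0.34

0.34 deg


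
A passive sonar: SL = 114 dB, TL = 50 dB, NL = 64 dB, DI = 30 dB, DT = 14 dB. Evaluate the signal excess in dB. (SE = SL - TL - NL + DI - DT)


SE = SL - TL - NL + DI - DT = 114 - 50 - 64 + 30 - 14 = 16

16 dB


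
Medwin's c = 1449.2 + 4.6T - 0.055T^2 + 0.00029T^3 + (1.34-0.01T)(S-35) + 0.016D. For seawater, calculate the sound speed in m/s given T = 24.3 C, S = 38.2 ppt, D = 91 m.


c = 1449.2 + 4.6*24.3 - 0.055*24.3^2 + 0.00029*24.3^3 + (1.34 - 0.01*24.3)*(38.2 - 35) + 0.016*91 = 1537.63

1537.63 m/s


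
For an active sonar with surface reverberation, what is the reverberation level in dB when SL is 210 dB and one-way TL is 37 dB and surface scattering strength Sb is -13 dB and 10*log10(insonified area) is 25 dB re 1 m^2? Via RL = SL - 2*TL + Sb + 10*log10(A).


148 dB


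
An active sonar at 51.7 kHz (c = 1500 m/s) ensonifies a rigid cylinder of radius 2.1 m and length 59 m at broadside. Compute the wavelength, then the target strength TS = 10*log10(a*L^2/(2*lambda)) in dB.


Step 1: lambda = c/f = 1500/51700 = 0.02901 m
Step 2: TS = 10*log10(a*L^2/(2*lambda)) = 10*log10(2.1*59^2/(2*0.02901)) = 51.0

51.0 dB


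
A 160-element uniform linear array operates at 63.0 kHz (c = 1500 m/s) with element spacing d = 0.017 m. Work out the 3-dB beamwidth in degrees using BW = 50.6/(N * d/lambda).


Step 1: lambda = 1500/63000 = 0.02381 m
Step 2: d/lambda = 0.017/0.02381 = 0.714
Step 3: BW = 50.6/(N * d/lambda) = 50.6/(160 * 0.714) = 0.44

0.44 deg


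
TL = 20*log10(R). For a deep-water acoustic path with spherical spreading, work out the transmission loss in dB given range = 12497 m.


81.94 dB


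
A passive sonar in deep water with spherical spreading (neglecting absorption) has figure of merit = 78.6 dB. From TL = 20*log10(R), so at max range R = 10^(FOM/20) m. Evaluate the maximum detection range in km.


At max range FOM = TL, so 20*log10(R) = 78.6
R = 10^(78.6/20) = 8511.38 m = 8.51 km

8.51 km


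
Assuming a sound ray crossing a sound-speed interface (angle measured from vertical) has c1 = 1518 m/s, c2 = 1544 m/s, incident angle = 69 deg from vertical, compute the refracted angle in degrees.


71.73 deg


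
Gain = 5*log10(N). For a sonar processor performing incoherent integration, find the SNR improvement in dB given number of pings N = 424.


Gain = 5*log10(424) = 13.14

13.14 dB


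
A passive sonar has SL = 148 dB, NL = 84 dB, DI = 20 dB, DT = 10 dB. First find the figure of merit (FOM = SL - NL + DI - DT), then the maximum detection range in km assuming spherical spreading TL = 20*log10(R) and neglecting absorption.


Step 1: FOM = SL - NL + DI - DT = 148 - 84 + 20 - 10 = 74 dB
Step 2: at max range FOM = TL = 20*log10(R), so R = 10^(74/20) = 5011.87 m = 5.01 km

5.01 km


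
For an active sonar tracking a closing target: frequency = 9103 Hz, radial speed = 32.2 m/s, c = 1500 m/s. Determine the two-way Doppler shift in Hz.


fd = 2*f*v/c = 2 * 9103 * 32.2 / 1500 = 390.82

390.82 Hz


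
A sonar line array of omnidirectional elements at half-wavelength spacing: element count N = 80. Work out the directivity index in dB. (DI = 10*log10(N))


19.03 dB


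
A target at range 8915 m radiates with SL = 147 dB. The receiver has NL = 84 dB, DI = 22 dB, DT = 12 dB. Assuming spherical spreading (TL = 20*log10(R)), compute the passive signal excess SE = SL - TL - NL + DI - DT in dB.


Step 1: TL = 20*log10(8915) = 79.0 dB
Step 2: SE = 147 - 79.0 - 84 + 22 - 12 = -6.0

-6.0 dB


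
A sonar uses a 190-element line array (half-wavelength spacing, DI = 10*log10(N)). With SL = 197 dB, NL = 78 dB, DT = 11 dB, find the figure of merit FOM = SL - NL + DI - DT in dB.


Step 1: DI = 10*log10(190) = 22.79 dB
Step 2: FOM = SL - NL + DI - DT = 197 - 78 + 22.79 - 11 = 130.79

130.79 dB


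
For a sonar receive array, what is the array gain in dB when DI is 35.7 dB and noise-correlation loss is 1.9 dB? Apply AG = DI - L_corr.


33.8 dB


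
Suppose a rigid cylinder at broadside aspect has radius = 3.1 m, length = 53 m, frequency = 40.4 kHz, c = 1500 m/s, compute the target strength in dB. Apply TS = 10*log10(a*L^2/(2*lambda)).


lambda = 1500/40400 = 0.03713 m
TS = 10*log10(3.1*53^2/(2*0.03713)) = 50.69

50.69 dB


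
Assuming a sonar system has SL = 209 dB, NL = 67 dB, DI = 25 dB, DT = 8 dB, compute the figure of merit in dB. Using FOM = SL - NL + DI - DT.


159 dB


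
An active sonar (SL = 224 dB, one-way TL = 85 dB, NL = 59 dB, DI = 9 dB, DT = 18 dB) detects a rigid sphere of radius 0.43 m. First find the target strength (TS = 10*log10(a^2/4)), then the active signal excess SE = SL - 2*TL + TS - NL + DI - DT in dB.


Step 1: TS = 10*log10(0.43^2/4) = -13.35 dB
Step 2: SE = SL - 2*TL + TS - NL + DI - DT = 224 - 2*85 + (-13.35) - 59 + 9 - 18 = -27.35

-27.35 dB


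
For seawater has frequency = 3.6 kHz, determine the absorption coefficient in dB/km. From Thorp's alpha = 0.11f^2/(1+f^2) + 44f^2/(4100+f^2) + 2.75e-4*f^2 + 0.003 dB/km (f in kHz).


f^2 = 12.96
alpha = 0.11*12.96/(1+12.96) + 44*12.96/(4100+12.96) + 2.75e-4*12.96 + 0.003 = 0.247

0.247 dB/km


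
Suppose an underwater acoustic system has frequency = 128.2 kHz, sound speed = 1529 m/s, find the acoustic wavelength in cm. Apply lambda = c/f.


lambda = c/f = 1529 / 128200 = 0.0119 m = 1.19 cm

1.19 cm


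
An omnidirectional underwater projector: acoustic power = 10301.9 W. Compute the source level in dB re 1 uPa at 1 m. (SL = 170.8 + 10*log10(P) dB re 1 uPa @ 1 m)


SL = 170.8 + 10*log10(10301.9) = 170.8 + 40.13 = 210.93

210.93 dB


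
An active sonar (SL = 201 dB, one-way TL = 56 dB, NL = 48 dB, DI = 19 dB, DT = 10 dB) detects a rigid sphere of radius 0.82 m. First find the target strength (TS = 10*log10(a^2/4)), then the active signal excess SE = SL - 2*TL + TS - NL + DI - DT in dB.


Step 1: TS = 10*log10(0.82^2/4) = -7.74 dB
Step 2: SE = SL - 2*TL + TS - NL + DI - DT = 201 - 2*56 + (-7.74) - 48 + 19 - 10 = 42.26

42.26 dB


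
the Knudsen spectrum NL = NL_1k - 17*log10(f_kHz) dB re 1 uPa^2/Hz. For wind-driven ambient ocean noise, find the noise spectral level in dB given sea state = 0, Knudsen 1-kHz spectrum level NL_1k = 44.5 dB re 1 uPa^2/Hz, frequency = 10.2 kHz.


27.35 dB


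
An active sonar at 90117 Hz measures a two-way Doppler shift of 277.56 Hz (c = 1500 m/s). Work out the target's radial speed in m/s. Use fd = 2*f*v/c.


2.31 m/s


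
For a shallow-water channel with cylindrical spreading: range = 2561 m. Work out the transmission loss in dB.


TL = 10*log10(2561) = 34.08

34.08 dB


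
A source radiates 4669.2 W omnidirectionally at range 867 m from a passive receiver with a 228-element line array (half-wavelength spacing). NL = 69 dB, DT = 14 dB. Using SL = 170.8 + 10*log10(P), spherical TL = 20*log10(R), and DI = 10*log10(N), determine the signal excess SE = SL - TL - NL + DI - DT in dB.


89.31 dB


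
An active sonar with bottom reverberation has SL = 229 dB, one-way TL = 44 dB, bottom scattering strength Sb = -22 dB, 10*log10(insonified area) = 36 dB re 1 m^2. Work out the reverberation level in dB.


RL = SL - 2*TL + Sb + 10*log10(A) = 229 - 2*44 + (-22) + 36 = 155

155 dB


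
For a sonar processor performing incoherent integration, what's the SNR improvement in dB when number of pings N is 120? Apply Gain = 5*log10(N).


Gain = 5*log10(120) = 10.4

10.4 dB


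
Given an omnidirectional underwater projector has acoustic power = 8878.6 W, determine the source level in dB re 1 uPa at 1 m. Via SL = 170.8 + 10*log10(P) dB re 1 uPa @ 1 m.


SL = 170.8 + 10*log10(8878.6) = 170.8 + 39.48 = 210.28

210.28 dB


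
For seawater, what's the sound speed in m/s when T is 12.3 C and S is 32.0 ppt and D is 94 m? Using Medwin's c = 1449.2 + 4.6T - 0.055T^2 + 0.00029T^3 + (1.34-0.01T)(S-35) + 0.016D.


c = 1449.2 + 4.6*12.3 - 0.055*12.3^2 + 0.00029*12.3^3 + (1.34 - 0.01*12.3)*(32.0 - 35) + 0.016*94 = 1495.85

1495.85 m/s


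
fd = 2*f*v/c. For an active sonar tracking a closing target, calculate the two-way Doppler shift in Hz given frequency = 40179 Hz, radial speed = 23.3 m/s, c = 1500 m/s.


fd = 2*f*v/c = 2 * 40179 * 23.3 / 1500 = 1248.23

1248.23 Hz


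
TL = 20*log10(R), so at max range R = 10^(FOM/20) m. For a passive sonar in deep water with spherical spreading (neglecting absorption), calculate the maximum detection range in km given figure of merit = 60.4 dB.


At max range FOM = TL, so 20*log10(R) = 60.4
R = 10^(60.4/20) = 1047.13 m = 1.05 km

1.05 km


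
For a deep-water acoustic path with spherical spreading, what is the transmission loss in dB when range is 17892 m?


TL = 20*log10(17892) = 85.05

85.05 dB


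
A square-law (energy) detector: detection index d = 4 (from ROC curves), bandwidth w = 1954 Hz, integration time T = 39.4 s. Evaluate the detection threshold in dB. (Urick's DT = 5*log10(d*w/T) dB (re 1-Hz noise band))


DT = 5*log10(d*w/T) = 5*log10(4 * 1954 / 39.4) = 5*log10(198.38) = 11.49

11.49 dB


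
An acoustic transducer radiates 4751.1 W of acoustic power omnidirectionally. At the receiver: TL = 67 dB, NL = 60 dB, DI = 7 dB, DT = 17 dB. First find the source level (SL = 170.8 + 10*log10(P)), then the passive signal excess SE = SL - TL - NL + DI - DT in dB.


Step 1: SL = 170.8 + 10*log10(4751.1) = 207.57 dB
Step 2: SE = SL - TL - NL + DI - DT = 207.57 - 67 - 60 + 7 - 17 = 70.57

70.57 dB


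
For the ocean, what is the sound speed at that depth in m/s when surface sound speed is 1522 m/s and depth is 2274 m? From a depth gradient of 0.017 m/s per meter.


1560.658 m/s


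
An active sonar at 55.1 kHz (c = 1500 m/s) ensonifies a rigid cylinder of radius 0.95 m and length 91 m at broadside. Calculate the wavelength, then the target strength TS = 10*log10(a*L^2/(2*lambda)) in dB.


Step 1: lambda = c/f = 1500/55100 = 0.02722 m
Step 2: TS = 10*log10(a*L^2/(2*lambda)) = 10*log10(0.95*91^2/(2*0.02722)) = 51.6

51.6 dB


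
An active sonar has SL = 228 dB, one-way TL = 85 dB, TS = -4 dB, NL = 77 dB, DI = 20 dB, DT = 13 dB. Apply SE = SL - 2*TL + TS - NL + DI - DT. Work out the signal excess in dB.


SE = SL - 2*TL + TS - NL + DI - DT = 228 - 2*85 + (-4) - 77 + 20 - 13 = -16

-16 dB


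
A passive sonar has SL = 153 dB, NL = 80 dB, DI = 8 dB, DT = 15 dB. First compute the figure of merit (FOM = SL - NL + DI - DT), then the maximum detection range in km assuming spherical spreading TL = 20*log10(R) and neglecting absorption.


Step 1: FOM = SL - NL + DI - DT = 153 - 80 + 8 - 15 = 66 dB
Step 2: at max range FOM = TL = 20*log10(R), so R = 10^(66/20) = 1995.26 m = 2.0 km

2.0 km


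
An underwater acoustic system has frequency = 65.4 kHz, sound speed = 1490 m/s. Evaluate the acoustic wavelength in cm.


lambda = c/f = 1490 / 65400 = 0.0228 m = 2.28 cm

2.28 cm


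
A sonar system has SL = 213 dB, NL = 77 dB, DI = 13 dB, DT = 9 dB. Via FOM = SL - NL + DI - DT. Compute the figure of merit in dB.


140 dB


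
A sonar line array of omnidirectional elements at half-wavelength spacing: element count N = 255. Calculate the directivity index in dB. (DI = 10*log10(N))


DI = 10*log10(255) = 24.07

24.07 dB
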